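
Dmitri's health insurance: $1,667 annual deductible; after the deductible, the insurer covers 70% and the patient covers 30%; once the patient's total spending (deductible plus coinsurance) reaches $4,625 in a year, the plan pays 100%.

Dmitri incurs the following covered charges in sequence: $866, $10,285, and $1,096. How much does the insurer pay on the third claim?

$983.20

Bill 1, $866: entire amount goes to the deductible. Patient owes $866 (running OOP $866). Insurer: $866 − $866 = $0.
Bill 2, $10,285: $801 finishes the deductible; $9,484 goes to coinsurance; patient's 30% is $2,845.20. Patient pays $3,646.20; OOP now $4,512.20. Insurer: $10,285 − $3,646.20 = $6,638.80.
Bill 3, $1,096: 30% coinsurance on $1,096 = $328.80. OOP would hit $4,841 > $4,625, so the cap limits the patient to $4,625 − $4,512.20 = $112.80. Insurer: $1,096 − $112.80 = $983.20.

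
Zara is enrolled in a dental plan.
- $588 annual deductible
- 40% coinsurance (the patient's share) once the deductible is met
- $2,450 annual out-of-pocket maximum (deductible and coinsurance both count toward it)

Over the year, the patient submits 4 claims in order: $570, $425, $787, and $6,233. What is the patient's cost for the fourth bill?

$1,384.40

Claim 1 ($570): fully absorbed by the deductible. Patient owes $570 (running OOP $570).
Claim 2 ($425): deductible takes $18, $407 remains; patient's 40% is $162.80. Cost to patient: $180.80. OOP to date $750.80.
Claim 3 ($787): deductible already satisfied, so patient's share is 40% × $787 = $314.80. Cost to patient: $314.80. OOP to date $1,065.60.
Claim 4 ($6,233): deductible met; 40% of $6,233 = $2,493.20. OOP would hit $3,558.80 > $2,450, so the cap limits the patient to $2,450 − $1,065.60 = $1,384.40.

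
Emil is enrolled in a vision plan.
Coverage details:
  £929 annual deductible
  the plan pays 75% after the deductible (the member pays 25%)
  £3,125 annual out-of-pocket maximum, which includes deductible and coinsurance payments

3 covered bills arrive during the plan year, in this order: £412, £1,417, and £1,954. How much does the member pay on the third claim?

£488.50

Claim 1 — £412: entire amount goes to the deductible. Cost to member: £412. OOP to date £412.
Claim 2 — £1,417: £517 to deductible, leaving £900; member's 25% is £225. Member owes £742 (running OOP £1,154).
Claim 3 — £1,954: deductible already satisfied, so member's share is 25% × £1,954 = £488.50. Member pays £488.50; OOP now £1,642.50.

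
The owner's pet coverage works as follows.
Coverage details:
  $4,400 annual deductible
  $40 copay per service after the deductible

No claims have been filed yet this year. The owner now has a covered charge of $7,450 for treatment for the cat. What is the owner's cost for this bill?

The full $4,400 deductible is still open; $4,400 of this bill applies to it.
That leaves $7,450 − $4,400 = $3,050 for the copay.
Copay on this service: $40.
That puts the owner's cost at $4,400 + $40 = $4,440.

$4,440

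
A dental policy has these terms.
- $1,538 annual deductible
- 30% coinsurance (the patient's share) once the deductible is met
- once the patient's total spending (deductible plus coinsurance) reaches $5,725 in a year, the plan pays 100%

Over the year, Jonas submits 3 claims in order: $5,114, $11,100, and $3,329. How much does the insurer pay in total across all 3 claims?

$13,818

Bill 1, $5,114: $1,538 to deductible, leaving $3,576; coinsurance $3,576 × 30% = $1,072.80. Cost to patient: $2,610.80. OOP to date $2,610.80. Insurer: $5,114 − $2,610.80 = $2,503.20.
Bill 2, $11,100: deductible met; 30% of $11,100 = $3,330. That would push OOP to $5,940.80, over the $5,725 cap, so patient pays $5,725 − $2,610.80 = $3,114.20. Insurer: $11,100 − $3,114.20 = $7,985.80.
Bill 3, $3,329: deductible met; 30% of $3,329 = $998.70. Adding that to $5,725 gives $6,723.70, past the $5,725 cap; patient pays only $5,725 − $5,725 = $0. Insurer: $3,329 − $0 = $3,329.
Insurer total = bills − patient's total = $19,543 − $5,725 = $13,818.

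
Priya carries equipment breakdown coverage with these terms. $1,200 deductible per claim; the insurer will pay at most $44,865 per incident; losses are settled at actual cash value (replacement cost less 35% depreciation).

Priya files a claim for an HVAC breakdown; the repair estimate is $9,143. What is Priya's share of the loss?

Depreciate 35%: the covered value is $9,143 × 0.65 = $5,942.95.
Less the $1,200 deductible: $5,942.95 − $1,200 = $4,742.95.
That's under the $44,865 cap, so the insurer reimburses the full $4,742.95.
The business owner bears the rest of the original loss: $9,143 − $4,742.95 = $4,400.05.

$4,400.05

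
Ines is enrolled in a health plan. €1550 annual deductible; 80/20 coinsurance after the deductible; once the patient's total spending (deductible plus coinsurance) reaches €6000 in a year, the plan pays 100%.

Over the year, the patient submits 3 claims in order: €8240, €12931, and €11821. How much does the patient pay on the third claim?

€525.80

Claim 1 (€8240): €1550 to deductible, leaving €6690; coinsurance €6690 × 20% = €1338. Cost to patient: €2888. OOP to date €2888.
Claim 2 (€12931): deductible met; 20% of €12931 = €2586.20. Cost to patient: €2586.20. OOP to date €5474.20.
Claim 3 (€11821): deductible already satisfied, so patient's share is 20% × €11821 = €2364.20. That would push OOP to €7838.40, over the €6000 cap, so patient pays €6000 − €5474.20 = €525.80.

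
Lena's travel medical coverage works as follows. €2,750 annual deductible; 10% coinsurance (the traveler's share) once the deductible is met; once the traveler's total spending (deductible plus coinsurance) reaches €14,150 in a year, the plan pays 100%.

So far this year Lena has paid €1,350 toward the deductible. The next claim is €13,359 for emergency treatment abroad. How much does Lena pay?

Deductible still to meet: €2,750 − €1,350 = €1,400.
After the €1,400 deductible portion, €13,359 − €1,400 = €11,959 is subject to coinsurance.
Coinsurance: €11,959 × 10% = €1,195.90.
That puts the traveler's cost at €1,400 + €1,195.90 = €2,595.90 before any cap.
Total out-of-pocket so far would be €1,350 + €2,595.90 = €3,945.90, below the €14,150 cap — no reduction.

€2,595.90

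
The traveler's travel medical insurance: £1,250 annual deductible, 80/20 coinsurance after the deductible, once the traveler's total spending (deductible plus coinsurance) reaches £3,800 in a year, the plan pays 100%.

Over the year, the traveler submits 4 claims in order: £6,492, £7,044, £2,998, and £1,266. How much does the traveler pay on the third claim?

Bill 1, £6,492: £1,250 finishes the deductible; £5,242 goes to coinsurance; traveler's 20% is £1,048.40. Traveler owes £2,298.40 (running OOP £2,298.40).
Bill 2, £7,044: deductible met; 20% of £7,044 = £1,408.80. Traveler pays £1,408.80; OOP now £3,707.20.
Bill 3, £2,998: 20% coinsurance on £2,998 = £599.60. Adding that to £3,707.20 gives £4,306.80, past the £3,800 cap; traveler pays only £3,800 − £3,707.20 = £92.80.

£92.80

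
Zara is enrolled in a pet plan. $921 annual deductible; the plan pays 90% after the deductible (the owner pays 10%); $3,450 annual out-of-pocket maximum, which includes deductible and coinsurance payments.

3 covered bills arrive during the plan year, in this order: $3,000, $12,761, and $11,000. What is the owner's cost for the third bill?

$1,045

Claim 1 — $3,000: $921 to deductible, leaving $2,079; 10% of $2,079 = $207.90. Owner owes $1,128.90 (running OOP $1,128.90).
Claim 2 — $12,761: deductible met; 10% of $12,761 = $1,276.10. Owner owes $1,276.10 (running OOP $2,405).
Claim 3 — $11,000: 10% coinsurance on $11,000 = $1,100. OOP would hit $3,505 > $3,450, so the cap limits the owner to $3,450 − $2,405 = $1,045.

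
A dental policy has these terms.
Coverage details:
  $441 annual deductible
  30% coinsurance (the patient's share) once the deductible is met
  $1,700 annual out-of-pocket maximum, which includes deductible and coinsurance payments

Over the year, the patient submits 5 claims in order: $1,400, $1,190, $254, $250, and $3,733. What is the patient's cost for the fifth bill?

$463.10

Claim 1 ($1,400): deductible takes $441, $959 remains; 30% of $959 = $287.70. Patient pays $728.70; OOP now $728.70.
Claim 2 ($1,190): 30% coinsurance on $1,190 = $357. Cost to patient: $357. OOP to date $1,085.70.
Claim 3 ($254): deductible met; 30% of $254 = $76.20. Patient pays $76.20; OOP now $1,161.90.
Claim 4 ($250): deductible met; 30% of $250 = $75. Patient owes $75 (running OOP $1,236.90).
Claim 5 ($3,733): deductible already satisfied, so patient's share is 30% × $3,733 = $1,119.90. That would push OOP to $2,356.80, over the $1,700 cap, so patient pays $1,700 − $1,236.90 = $463.10.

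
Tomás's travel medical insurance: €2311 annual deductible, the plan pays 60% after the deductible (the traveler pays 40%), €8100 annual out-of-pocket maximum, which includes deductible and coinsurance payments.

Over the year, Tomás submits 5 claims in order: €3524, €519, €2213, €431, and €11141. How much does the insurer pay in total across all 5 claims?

€9728

Claim 1 (€3524): deductible takes €2311, €1213 remains; coinsurance €1213 × 40% = €485.20. Traveler owes €2796.20 (running OOP €2796.20). Insurer: €3524 − €2796.20 = €727.80.
Claim 2 (€519): 40% coinsurance on €519 = €207.60. Traveler owes €207.60 (running OOP €3003.80). Plan pays €519 − €207.60 = €311.40.
Claim 3 (€2213): deductible already satisfied, so traveler's share is 40% × €2213 = €885.20. Cost to traveler: €885.20. OOP to date €3889. Insurer: €2213 − €885.20 = €1327.80.
Claim 4 (€431): deductible already satisfied, so traveler's share is 40% × €431 = €172.40. Cost to traveler: €172.40. OOP to date €4061.40. Plan pays €431 − €172.40 = €258.60.
Claim 5 (€11141): deductible already satisfied, so traveler's share is 40% × €11141 = €4456.40. Adding that to €4061.40 gives €8517.80, past the €8100 cap; traveler pays only €8100 − €4061.40 = €4038.60. Insurer: €11141 − €4038.60 = €7102.40.
Insurer total = bills − traveler's total = €17828 − €8100 = €9728.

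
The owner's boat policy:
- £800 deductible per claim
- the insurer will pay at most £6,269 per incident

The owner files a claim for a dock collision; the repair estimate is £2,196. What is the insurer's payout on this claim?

Subtract the deductible: £2,196 − £800 = £1,396.
£1,396 is within the £6,269 limit, so the insurer pays £1,396.

£1,396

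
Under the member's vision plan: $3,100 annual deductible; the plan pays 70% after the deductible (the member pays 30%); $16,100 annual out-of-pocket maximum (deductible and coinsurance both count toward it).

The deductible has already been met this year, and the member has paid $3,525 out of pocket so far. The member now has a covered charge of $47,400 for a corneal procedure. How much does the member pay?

$12,575

The deductible is already satisfied, so the full bill goes to coinsurance.
30% of $47,400 = $14,220 falls to the member.
Adding $14,220 to the $3,525 already spent would give $17,745, which exceeds the $16,100 cap; the member pays just $16,100 − $3,525 = $12,575.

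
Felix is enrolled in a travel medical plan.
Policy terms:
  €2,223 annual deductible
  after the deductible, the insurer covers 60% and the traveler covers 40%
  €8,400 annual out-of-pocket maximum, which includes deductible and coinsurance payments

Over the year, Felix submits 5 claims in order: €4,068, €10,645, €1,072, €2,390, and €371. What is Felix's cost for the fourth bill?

Bill 1, €4,068: deductible takes €2,223, €1,845 remains; traveler's 40% is €738. Cost to traveler: €2,961. OOP to date €2,961.
Bill 2, €10,645: deductible met; 40% of €10,645 = €4,258. Traveler owes €4,258 (running OOP €7,219).
Bill 3, €1,072: deductible already satisfied, so traveler's share is 40% × €1,072 = €428.80. Traveler owes €428.80 (running OOP €7,647.80).
Bill 4, €2,390: deductible met; 40% of €2,390 = €956. OOP would hit €8,603.80 > €8,400, so the cap limits the traveler to €8,400 − €7,647.80 = €752.20.

€752.20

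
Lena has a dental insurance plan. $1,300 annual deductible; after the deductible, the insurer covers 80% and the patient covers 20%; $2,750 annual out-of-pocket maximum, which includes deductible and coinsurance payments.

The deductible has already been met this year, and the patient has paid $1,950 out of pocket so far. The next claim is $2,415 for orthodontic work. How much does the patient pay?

The deductible is already satisfied, so the full bill goes to coinsurance.
20% of $2,415 = $483 falls to the patient.
Total out-of-pocket so far would be $1,950 + $483 = $2,433, below the $2,750 cap — no reduction.

$483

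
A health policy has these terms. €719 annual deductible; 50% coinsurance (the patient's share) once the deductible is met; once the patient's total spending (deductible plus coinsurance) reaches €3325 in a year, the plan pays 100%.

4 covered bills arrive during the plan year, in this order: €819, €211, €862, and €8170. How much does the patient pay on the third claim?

€431

Bill 1, €819: deductible takes €719, €100 remains; patient's 50% is €50. Cost to patient: €769. OOP to date €769.
Bill 2, €211: deductible already satisfied, so patient's share is 50% × €211 = €105.50. Patient owes €105.50 (running OOP €874.50).
Bill 3, €862: deductible already satisfied, so patient's share is 50% × €862 = €431. Patient owes €431 (running OOP €1305.50).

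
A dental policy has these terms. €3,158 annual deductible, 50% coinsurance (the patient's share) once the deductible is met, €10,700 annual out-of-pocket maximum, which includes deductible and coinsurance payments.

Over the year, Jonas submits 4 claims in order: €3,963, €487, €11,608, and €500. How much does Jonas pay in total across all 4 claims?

#1 (€3,963): €3,158 to deductible, leaving €805; coinsurance €805 × 50% = €402.50. Cost to patient: €3,560.50. OOP to date €3,560.50.
#2 (€487): deductible already satisfied, so patient's share is 50% × €487 = €243.50. Patient owes €243.50 (running OOP €3,804).
#3 (€11,608): deductible already satisfied, so patient's share is 50% × €11,608 = €5,804. Patient owes €5,804 (running OOP €9,608).
#4 (€500): deductible already satisfied, so patient's share is 50% × €500 = €250. Patient owes €250 (running OOP €9,858).
Total paid by the patient: €3,560.50 + €243.50 + €5,804 + €250 = €9,858.

€9,858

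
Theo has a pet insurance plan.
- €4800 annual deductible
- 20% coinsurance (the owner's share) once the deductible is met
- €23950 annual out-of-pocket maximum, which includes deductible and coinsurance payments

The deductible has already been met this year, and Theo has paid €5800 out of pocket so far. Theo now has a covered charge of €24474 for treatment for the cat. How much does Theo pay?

€4894.80

The deductible is already satisfied, so the full bill goes to coinsurance.
Coinsurance: €24474 × 20% = €4894.80.
Total out-of-pocket so far would be €5800 + €4894.80 = €10694.80, below the €23950 cap — no reduction.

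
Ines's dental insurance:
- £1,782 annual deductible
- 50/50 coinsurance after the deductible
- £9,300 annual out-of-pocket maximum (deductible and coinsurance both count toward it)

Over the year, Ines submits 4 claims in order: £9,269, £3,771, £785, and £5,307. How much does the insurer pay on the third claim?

£392.50

Bill 1, £9,269: £1,782 finishes the deductible; £7,487 goes to coinsurance; patient's 50% is £3,743.50. Cost to patient: £5,525.50. OOP to date £5,525.50. Plan pays £9,269 − £5,525.50 = £3,743.50.
Bill 2, £3,771: deductible met; 50% of £3,771 = £1,885.50. Cost to patient: £1,885.50. OOP to date £7,411. Plan pays £3,771 − £1,885.50 = £1,885.50.
Bill 3, £785: deductible met; 50% of £785 = £392.50. Cost to patient: £392.50. OOP to date £7,803.50. Plan pays £785 − £392.50 = £392.50.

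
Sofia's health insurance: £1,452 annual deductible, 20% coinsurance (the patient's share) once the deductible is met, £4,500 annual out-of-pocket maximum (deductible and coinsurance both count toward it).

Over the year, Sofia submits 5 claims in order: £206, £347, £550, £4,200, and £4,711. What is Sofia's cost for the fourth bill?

Bill 1, £206: fully absorbed by the deductible. Patient pays £206; OOP now £206.
Bill 2, £347: all of it applies to the deductible. Patient owes £347 (running OOP £553).
Bill 3, £550: entire amount goes to the deductible. Cost to patient: £550. OOP to date £1,103.
Bill 4, £4,200: deductible takes £349, £3,851 remains; coinsurance £3,851 × 20% = £770.20. Patient pays £1,119.20; OOP now £2,222.20.

£1,119.20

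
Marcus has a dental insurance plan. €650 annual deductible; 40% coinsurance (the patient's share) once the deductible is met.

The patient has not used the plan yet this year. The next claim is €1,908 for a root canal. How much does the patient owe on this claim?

€1,153.20

The full €650 deductible is still open; €650 of this bill applies to it.
The remaining €1,258 (= €1,908 − €650) moves to coinsurance.
Patient's 40% share of €1,258 is €503.20.
That puts the patient's cost at €650 + €503.20 = €1,153.20.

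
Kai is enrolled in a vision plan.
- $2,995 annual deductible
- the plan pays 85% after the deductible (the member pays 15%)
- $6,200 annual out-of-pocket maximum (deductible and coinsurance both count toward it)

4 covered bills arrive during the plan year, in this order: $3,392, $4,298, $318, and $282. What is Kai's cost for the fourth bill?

$42.30

Bill 1, $3,392: deductible takes $2,995, $397 remains; member's 15% is $59.55. Member pays $3,054.55; OOP now $3,054.55.
Bill 2, $4,298: 15% coinsurance on $4,298 = $644.70. Cost to member: $644.70. OOP to date $3,699.25.
Bill 3, $318: deductible met; 15% of $318 = $47.70. Cost to member: $47.70. OOP to date $3,746.95.
Bill 4, $282: deductible already satisfied, so member's share is 15% × $282 = $42.30. Member pays $42.30; OOP now $3,789.25.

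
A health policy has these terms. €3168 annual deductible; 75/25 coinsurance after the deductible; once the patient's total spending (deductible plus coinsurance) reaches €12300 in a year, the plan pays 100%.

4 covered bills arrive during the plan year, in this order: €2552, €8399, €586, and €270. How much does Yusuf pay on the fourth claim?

Bill 1, €2552: fully absorbed by the deductible. Patient owes €2552 (running OOP €2552).
Bill 2, €8399: €616 finishes the deductible; €7783 goes to coinsurance; patient's 25% is €1945.75. Cost to patient: €2561.75. OOP to date €5113.75.
Bill 3, €586: deductible already satisfied, so patient's share is 25% × €586 = €146.50. Cost to patient: €146.50. OOP to date €5260.25.
Bill 4, €270: deductible met; 25% of €270 = €67.50. Patient pays €67.50; OOP now €5327.75.

€67.50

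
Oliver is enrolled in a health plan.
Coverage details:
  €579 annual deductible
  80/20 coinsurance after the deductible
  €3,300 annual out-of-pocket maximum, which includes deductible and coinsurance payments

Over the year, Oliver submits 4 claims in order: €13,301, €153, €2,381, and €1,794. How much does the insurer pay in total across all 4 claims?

Claim 1 — €13,301: €579 finishes the deductible; €12,722 goes to coinsurance; patient's 20% is €2,544.40. Patient owes €3,123.40 (running OOP €3,123.40). Plan pays €13,301 − €3,123.40 = €10,177.60.
Claim 2 — €153: 20% coinsurance on €153 = €30.60. Patient owes €30.60 (running OOP €3,154). Plan pays €153 − €30.60 = €122.40.
Claim 3 — €2,381: deductible met; 20% of €2,381 = €476.20. That would push OOP to €3,630.20, over the €3,300 cap, so patient pays €3,300 − €3,154 = €146. Insurer: €2,381 − €146 = €2,235.
Claim 4 — €1,794: 20% coinsurance on €1,794 = €358.80. OOP would hit €3,658.80 > €3,300, so the cap limits the patient to €3,300 − €3,300 = €0. Plan pays €1,794 − €0 = €1,794.
Insurer total = bills − patient's total = €17,629 − €3,300 = €14,329.

€14,329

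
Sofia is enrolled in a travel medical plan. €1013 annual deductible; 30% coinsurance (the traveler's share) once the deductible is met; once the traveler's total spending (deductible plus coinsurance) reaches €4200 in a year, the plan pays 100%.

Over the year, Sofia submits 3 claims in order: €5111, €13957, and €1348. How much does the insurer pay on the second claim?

#1 (€5111): €1013 finishes the deductible; €4098 goes to coinsurance; 30% of €4098 = €1229.40. Traveler pays €2242.40; OOP now €2242.40. Insurer: €5111 − €2242.40 = €2868.60.
#2 (€13957): deductible met; 30% of €13957 = €4187.10. That would push OOP to €6429.50, over the €4200 cap, so traveler pays €4200 − €2242.40 = €1957.60. Plan pays €13957 − €1957.60 = €11999.40.

€11999.40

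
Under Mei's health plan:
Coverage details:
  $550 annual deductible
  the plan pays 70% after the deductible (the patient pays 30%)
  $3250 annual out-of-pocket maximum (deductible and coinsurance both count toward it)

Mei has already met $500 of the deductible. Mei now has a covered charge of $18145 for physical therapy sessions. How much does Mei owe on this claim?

$2750

$500 of the $550 deductible is already met, leaving $50.
After the $50 deductible portion, $18145 − $50 = $18095 is subject to coinsurance.
Patient's 30% share of $18095 is $5428.50.
So the patient owes $50 + $5428.50 = $5478.50 before any cap.
That would bring total out-of-pocket to $5978.50, past the $3250 cap. The patient is capped at $3250 − $500 = $2750 on this claim.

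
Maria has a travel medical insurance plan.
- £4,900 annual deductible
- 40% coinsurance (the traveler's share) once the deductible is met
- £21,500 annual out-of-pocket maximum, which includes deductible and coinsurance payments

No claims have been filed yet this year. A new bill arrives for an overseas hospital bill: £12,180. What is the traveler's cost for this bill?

£7,812

The full £4,900 deductible is still open; £4,900 of this bill applies to it.
That leaves £12,180 − £4,900 = £7,280 for coinsurance.
Traveler's 40% share of £7,280 is £2,912.
So the traveler owes £4,900 + £2,912 = £7,812 before any cap.
Year-to-date out-of-pocket becomes £0 + £7,812 = £7,812, still under the £21,500 maximum, so no cap applies.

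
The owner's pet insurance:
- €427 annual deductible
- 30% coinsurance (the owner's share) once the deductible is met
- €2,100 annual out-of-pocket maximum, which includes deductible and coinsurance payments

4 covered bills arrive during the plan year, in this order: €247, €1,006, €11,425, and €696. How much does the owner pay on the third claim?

Bill 1, €247: fully absorbed by the deductible. Owner owes €247 (running OOP €247).
Bill 2, €1,006: €180 finishes the deductible; €826 goes to coinsurance; coinsurance €826 × 30% = €247.80. Cost to owner: €427.80. OOP to date €674.80.
Bill 3, €11,425: deductible already satisfied, so owner's share is 30% × €11,425 = €3,427.50. OOP would hit €4,102.30 > €2,100, so the cap limits the owner to €2,100 − €674.80 = €1,425.20.

€1,425.20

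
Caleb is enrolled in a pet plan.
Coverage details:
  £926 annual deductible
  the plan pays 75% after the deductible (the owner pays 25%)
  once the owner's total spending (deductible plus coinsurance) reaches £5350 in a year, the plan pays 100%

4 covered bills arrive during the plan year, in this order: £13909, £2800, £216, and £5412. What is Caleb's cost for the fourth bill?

£424.25

Claim 1 (£13909): £926 finishes the deductible; £12983 goes to coinsurance; 25% of £12983 = £3245.75. Owner owes £4171.75 (running OOP £4171.75).
Claim 2 (£2800): deductible met; 25% of £2800 = £700. Owner pays £700; OOP now £4871.75.
Claim 3 (£216): deductible already satisfied, so owner's share is 25% × £216 = £54. Owner pays £54; OOP now £4925.75.
Claim 4 (£5412): deductible already satisfied, so owner's share is 25% × £5412 = £1353. Adding that to £4925.75 gives £6278.75, past the £5350 cap; owner pays only £5350 − £4925.75 = £424.25.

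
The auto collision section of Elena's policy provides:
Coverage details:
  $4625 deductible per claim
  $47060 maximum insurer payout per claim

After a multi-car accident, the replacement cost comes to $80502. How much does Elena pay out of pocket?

$33442

After the deductible, $80502 − $4625 = $75877 remains.
$75877 exceeds the $47060 limit, so the insurer pays the limit: $47060.
The driver bears the rest of the original loss: $80502 − $47060 = $33442.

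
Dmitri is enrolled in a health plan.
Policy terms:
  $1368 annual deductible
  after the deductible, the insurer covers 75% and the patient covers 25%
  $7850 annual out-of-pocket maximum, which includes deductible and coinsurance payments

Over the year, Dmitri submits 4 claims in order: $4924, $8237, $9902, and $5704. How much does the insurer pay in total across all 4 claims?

Claim 1 — $4924: $1368 finishes the deductible; $3556 goes to coinsurance; coinsurance $3556 × 25% = $889. Patient pays $2257; OOP now $2257. Insurer: $4924 − $2257 = $2667.
Claim 2 — $8237: deductible already satisfied, so patient's share is 25% × $8237 = $2059.25. Patient owes $2059.25 (running OOP $4316.25). Plan pays $8237 − $2059.25 = $6177.75.
Claim 3 — $9902: deductible met; 25% of $9902 = $2475.50. Patient owes $2475.50 (running OOP $6791.75). Insurer: $9902 − $2475.50 = $7426.50.
Claim 4 — $5704: 25% coinsurance on $5704 = $1426. That would push OOP to $8217.75, over the $7850 cap, so patient pays $7850 − $6791.75 = $1058.25. Plan pays $5704 − $1058.25 = $4645.75.
Insurer total: $2667 + $6177.75 + $7426.50 + $4645.75 = $20917.

$20917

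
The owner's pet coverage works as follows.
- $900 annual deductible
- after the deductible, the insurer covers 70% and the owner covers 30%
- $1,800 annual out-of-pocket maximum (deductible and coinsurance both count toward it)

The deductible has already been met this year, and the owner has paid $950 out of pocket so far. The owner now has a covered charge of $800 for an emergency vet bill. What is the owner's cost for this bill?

The deductible is already satisfied, so the full bill goes to coinsurance.
30% of $800 = $240 falls to the owner.
Cumulative spending $950 + $240 = $1,190 stays under the $1,800 maximum.

$240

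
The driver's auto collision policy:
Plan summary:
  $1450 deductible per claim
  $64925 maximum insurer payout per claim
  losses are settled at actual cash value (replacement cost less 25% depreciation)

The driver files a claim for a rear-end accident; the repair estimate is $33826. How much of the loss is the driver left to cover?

Actual cash value after 25% depreciation: $33826 × 75% = $25369.50.
Subtract the deductible: $25369.50 − $1450 = $23919.50.
$23919.50 is within the $64925 limit, so the insurer pays $23919.50.
The driver bears the rest of the original loss: $33826 − $23919.50 = $9906.50.

$9906.50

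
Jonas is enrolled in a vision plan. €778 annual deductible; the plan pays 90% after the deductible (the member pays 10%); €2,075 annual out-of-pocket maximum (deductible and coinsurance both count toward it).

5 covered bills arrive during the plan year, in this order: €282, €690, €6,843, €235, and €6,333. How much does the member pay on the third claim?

Claim 1 (€282): entire amount goes to the deductible. Member owes €282 (running OOP €282).
Claim 2 (€690): €496 to deductible, leaving €194; 10% of €194 = €19.40. Member pays €515.40; OOP now €797.40.
Claim 3 (€6,843): deductible met; 10% of €6,843 = €684.30. Cost to member: €684.30. OOP to date €1,481.70.

€684.30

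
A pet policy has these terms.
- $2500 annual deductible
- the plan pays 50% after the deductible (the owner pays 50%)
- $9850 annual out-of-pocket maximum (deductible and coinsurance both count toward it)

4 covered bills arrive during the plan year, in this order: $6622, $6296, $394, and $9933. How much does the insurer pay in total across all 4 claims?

Claim 1 — $6622: deductible takes $2500, $4122 remains; 50% of $4122 = $2061. Cost to owner: $4561. OOP to date $4561. Plan pays $6622 − $4561 = $2061.
Claim 2 — $6296: 50% coinsurance on $6296 = $3148. Owner pays $3148; OOP now $7709. Plan pays $6296 − $3148 = $3148.
Claim 3 — $394: deductible met; 50% of $394 = $197. Owner owes $197 (running OOP $7906). Plan pays $394 − $197 = $197.
Claim 4 — $9933: 50% coinsurance on $9933 = $4966.50. Adding that to $7906 gives $12872.50, past the $9850 cap; owner pays only $9850 − $7906 = $1944. Plan pays $9933 − $1944 = $7989.
Insurer total = bills − owner's total = $23245 − $9850 = $13395.

$13395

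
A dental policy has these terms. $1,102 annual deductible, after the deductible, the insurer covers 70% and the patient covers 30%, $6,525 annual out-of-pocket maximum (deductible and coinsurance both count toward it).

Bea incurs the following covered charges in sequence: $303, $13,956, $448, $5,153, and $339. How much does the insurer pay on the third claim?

$313.60

Claim 1 — $303: all of it applies to the deductible. Patient owes $303 (running OOP $303). Insurer: $303 − $303 = $0.
Claim 2 — $13,956: $799 to deductible, leaving $13,157; coinsurance $13,157 × 30% = $3,947.10. Patient owes $4,746.10 (running OOP $5,049.10). Plan pays $13,956 − $4,746.10 = $9,209.90.
Claim 3 — $448: deductible already satisfied, so patient's share is 30% × $448 = $134.40. Patient owes $134.40 (running OOP $5,183.50). Insurer: $448 − $134.40 = $313.60.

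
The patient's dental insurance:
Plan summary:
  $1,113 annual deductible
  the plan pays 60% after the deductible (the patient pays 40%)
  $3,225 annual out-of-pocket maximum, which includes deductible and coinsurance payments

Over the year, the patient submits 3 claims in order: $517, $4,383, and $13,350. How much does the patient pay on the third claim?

Claim 1 — $517: entire amount goes to the deductible. Patient owes $517 (running OOP $517).
Claim 2 — $4,383: deductible takes $596, $3,787 remains; patient's 40% is $1,514.80. Cost to patient: $2,110.80. OOP to date $2,627.80.
Claim 3 — $13,350: deductible already satisfied, so patient's share is 40% × $13,350 = $5,340. Adding that to $2,627.80 gives $7,967.80, past the $3,225 cap; patient pays only $3,225 − $2,627.80 = $597.20.

$597.20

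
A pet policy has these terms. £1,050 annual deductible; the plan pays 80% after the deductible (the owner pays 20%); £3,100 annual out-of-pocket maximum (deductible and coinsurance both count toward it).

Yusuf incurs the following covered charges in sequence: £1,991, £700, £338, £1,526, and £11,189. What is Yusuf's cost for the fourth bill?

£305.20

Claim 1 — £1,991: £1,050 finishes the deductible; £941 goes to coinsurance; coinsurance £941 × 20% = £188.20. Cost to owner: £1,238.20. OOP to date £1,238.20.
Claim 2 — £700: deductible met; 20% of £700 = £140. Owner owes £140 (running OOP £1,378.20).
Claim 3 — £338: 20% coinsurance on £338 = £67.60. Owner owes £67.60 (running OOP £1,445.80).
Claim 4 — £1,526: 20% coinsurance on £1,526 = £305.20. Owner owes £305.20 (running OOP £1,751).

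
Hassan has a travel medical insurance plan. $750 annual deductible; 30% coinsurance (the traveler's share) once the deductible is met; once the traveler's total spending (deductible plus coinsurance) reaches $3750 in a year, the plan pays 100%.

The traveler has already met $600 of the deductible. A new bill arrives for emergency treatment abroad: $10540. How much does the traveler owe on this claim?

Remaining deductible: $750 − $600 = $150.
After the $150 deductible portion, $10540 − $150 = $10390 is subject to coinsurance.
Coinsurance: $10390 × 30% = $3117.
So the traveler owes $150 + $3117 = $3267 before any cap.
Year-to-date out-of-pocket would reach $600 + $3267 = $3867, above the $3750 maximum, so the traveler pays only $3750 − $600 = $3150.

$3150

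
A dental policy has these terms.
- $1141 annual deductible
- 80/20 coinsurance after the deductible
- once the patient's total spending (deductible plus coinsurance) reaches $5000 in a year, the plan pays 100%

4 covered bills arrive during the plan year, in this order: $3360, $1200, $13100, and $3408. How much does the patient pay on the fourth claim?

Bill 1, $3360: $1141 to deductible, leaving $2219; patient's 20% is $443.80. Cost to patient: $1584.80. OOP to date $1584.80.
Bill 2, $1200: 20% coinsurance on $1200 = $240. Patient owes $240 (running OOP $1824.80).
Bill 3, $13100: deductible already satisfied, so patient's share is 20% × $13100 = $2620. Patient owes $2620 (running OOP $4444.80).
Bill 4, $3408: 20% coinsurance on $3408 = $681.60. That would push OOP to $5126.40, over the $5000 cap, so patient pays $5000 − $4444.80 = $555.20.

$555.20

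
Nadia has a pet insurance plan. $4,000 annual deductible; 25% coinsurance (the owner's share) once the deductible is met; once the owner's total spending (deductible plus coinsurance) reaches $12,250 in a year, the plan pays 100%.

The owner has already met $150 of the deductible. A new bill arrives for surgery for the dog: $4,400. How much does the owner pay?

$150 of the $4,000 deductible is already met, leaving $3,850.
That leaves $4,400 − $3,850 = $550 for coinsurance.
Owner's 25% share of $550 is $137.50.
That puts the owner's cost at $3,850 + $137.50 = $3,987.50 before any cap.
Year-to-date out-of-pocket becomes $150 + $3,987.50 = $4,137.50, still under the $12,250 maximum, so no cap applies.

$3,987.50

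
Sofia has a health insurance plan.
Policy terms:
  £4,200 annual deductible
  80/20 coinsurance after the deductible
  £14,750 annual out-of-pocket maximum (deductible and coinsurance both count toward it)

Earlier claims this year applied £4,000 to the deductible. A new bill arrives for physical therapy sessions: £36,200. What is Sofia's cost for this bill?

£7,400

Remaining deductible: £4,200 − £4,000 = £200.
After the £200 deductible portion, £36,200 − £200 = £36,000 is subject to coinsurance.
Coinsurance: £36,000 × 20% = £7,200.
So the patient owes £200 + £7,200 = £7,400 before any cap.
Total out-of-pocket so far would be £4,000 + £7,400 = £11,400, below the £14,750 cap — no reduction.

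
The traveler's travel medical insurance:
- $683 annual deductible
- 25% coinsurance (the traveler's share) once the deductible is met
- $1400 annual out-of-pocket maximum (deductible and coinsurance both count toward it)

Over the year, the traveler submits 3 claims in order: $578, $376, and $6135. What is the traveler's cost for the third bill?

$649.25

Bill 1, $578: all of it applies to the deductible. Traveler pays $578; OOP now $578.
Bill 2, $376: $105 to deductible, leaving $271; traveler's 25% is $67.75. Cost to traveler: $172.75. OOP to date $750.75.
Bill 3, $6135: deductible already satisfied, so traveler's share is 25% × $6135 = $1533.75. That would push OOP to $2284.50, over the $1400 cap, so traveler pays $1400 − $750.75 = $649.25.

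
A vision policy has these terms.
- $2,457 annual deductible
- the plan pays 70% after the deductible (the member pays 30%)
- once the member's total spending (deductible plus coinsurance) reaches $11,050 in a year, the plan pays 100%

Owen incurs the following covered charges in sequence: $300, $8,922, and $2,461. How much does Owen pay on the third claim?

Claim 1 — $300: fully absorbed by the deductible. Cost to member: $300. OOP to date $300.
Claim 2 — $8,922: deductible takes $2,157, $6,765 remains; coinsurance $6,765 × 30% = $2,029.50. Cost to member: $4,186.50. OOP to date $4,486.50.
Claim 3 — $2,461: 30% coinsurance on $2,461 = $738.30. Member pays $738.30; OOP now $5,224.80.

$738.30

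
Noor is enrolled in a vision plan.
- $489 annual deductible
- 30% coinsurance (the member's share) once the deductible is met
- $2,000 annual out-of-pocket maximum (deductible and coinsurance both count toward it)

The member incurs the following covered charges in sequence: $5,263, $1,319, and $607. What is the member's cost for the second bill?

#1 ($5,263): $489 finishes the deductible; $4,774 goes to coinsurance; coinsurance $4,774 × 30% = $1,432.20. Cost to member: $1,921.20. OOP to date $1,921.20.
#2 ($1,319): deductible met; 30% of $1,319 = $395.70. That would push OOP to $2,316.90, over the $2,000 cap, so member pays $2,000 − $1,921.20 = $78.80.

$78.80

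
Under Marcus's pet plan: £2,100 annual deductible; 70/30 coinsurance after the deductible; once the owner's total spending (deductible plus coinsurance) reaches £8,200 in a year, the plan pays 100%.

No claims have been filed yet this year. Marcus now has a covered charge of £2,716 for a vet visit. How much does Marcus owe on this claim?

Deductible not yet touched, so the first £2,100 of the bill goes to the deductible.
After the £2,100 deductible portion, £2,716 − £2,100 = £616 is subject to coinsurance.
Coinsurance: £616 × 30% = £184.80.
That puts the owner's cost at £2,100 + £184.80 = £2,284.80 before any cap.
Total out-of-pocket so far would be £0 + £2,284.80 = £2,284.80, below the £8,200 cap — no reduction.

£2,284.80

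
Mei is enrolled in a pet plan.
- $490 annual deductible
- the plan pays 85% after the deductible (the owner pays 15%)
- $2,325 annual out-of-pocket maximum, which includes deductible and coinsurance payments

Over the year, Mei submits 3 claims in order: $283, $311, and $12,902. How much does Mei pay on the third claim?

Claim 1 — $283: all of it applies to the deductible. Owner pays $283; OOP now $283.
Claim 2 — $311: deductible takes $207, $104 remains; owner's 15% is $15.60. Owner pays $222.60; OOP now $505.60.
Claim 3 — $12,902: deductible met; 15% of $12,902 = $1,935.30. OOP would hit $2,440.90 > $2,325, so the cap limits the owner to $2,325 − $505.60 = $1,819.40.

$1,819.40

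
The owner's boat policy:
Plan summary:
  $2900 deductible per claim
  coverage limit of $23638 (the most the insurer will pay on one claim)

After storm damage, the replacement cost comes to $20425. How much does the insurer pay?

After the deductible, $20425 − $2900 = $17525 remains.
$17525 ≤ $23638, so the limit doesn't bind; insurer pays $17525.

$17525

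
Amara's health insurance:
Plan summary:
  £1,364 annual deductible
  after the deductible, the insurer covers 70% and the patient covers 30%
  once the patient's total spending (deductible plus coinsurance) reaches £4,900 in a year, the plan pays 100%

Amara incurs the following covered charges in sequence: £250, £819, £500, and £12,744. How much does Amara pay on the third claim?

£356.50

Claim 1 — £250: fully absorbed by the deductible. Cost to patient: £250. OOP to date £250.
Claim 2 — £819: all of it applies to the deductible. Patient pays £819; OOP now £1,069.
Claim 3 — £500: £295 finishes the deductible; £205 goes to coinsurance; coinsurance £205 × 30% = £61.50. Patient pays £356.50; OOP now £1,425.50.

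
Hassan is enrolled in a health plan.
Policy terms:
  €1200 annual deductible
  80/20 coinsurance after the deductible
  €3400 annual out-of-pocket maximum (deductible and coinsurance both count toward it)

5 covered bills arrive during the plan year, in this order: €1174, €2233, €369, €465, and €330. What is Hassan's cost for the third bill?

Bill 1, €1174: all of it applies to the deductible. Patient pays €1174; OOP now €1174.
Bill 2, €2233: deductible takes €26, €2207 remains; coinsurance €2207 × 20% = €441.40. Patient pays €467.40; OOP now €1641.40.
Bill 3, €369: deductible already satisfied, so patient's share is 20% × €369 = €73.80. Patient owes €73.80 (running OOP €1715.20).

€73.80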